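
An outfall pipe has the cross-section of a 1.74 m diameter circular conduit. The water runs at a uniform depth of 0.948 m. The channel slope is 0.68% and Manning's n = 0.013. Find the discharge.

For a circular section of diameter D = 1.74 m at depth y = 0.948 m, the central angle is θ = 2 arccos(1 − 2y/D) = 3.321 rad. Then A = (D²/8)(θ − sin θ) = 1.324 m² and P = Dθ/2 = 2.889 m.
Hydraulic radius R = A/P = 1.324/2.889 = 0.4584 m.
Manning's equation: Q = (1/n) A R^(2/3) S^(1/2) = (1/0.013) × 1.324 × 0.4584^(2/3) × 0.0068^(1/2) = 4.99 m³/s.

Q = 4.99 m³/s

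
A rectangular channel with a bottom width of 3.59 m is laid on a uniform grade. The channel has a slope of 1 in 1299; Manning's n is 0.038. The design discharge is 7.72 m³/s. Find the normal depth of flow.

y_n = 2.78 m

Manning's equation rearranged: A R^(2/3) = nQ / (1·√S) = 0.038 × 7.72 / (√0.0007698) = 10.57.
Trying y = 1.98 m: A R^(2/3) = 6.828 — low.
Trying y = 3.43 m: A R^(2/3) = 13.74 — high.
Trying y = 2.78 m: A R^(2/3) = 10.58 — matches.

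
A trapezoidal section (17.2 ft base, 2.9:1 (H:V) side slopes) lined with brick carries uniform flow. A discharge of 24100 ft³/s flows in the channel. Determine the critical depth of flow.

y_c = 18.5 ft

At critical depth, Q² T / (g A³) = 1, i.e. A³/T = Q²/g = 24100²/32.2 = 18040000.
Trying y = 13.2 ft: A³/T = 4189000 — low.
Trying y = 20.3 ft: A³/T = 27290000 — high.
Trying y = 18.5 ft: A³/T = 18090000 — close enough.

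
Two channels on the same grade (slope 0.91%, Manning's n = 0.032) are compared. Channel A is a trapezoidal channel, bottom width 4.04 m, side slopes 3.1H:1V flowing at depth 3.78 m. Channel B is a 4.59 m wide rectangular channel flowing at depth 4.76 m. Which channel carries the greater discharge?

Channel A: With bottom width b = 4.04 m and side slope z = 3.1: A = (b + zy)y = (4.04 + 3.1×3.78)×3.78 = 59.57 m²; P = b + 2y√(1+z²) = 4.04 + 2×3.78×3.257 = 28.67 m. Hydraulic radius R = A/P = 59.57/28.67 = 2.078 m. Q_A = (1/0.032)·59.57·2.078^(2/3)·√0.0091 = 289.1 m³/s.
Channel B: Flow area A = b·y = 4.59 × 4.76 = 21.85 m². Wetted perimeter P = b + 2y = 4.59 + 2×4.76 = 14.11 m. Hydraulic radius R = A/P = 21.85/14.11 = 1.548 m. Q_B = (1/0.032)·21.85·1.548^(2/3)·√0.0091 = 87.17 m³/s.
Q_A = 289.1 m³/s vs Q_B = 87.17 m³/s, so channel A carries more.

channel A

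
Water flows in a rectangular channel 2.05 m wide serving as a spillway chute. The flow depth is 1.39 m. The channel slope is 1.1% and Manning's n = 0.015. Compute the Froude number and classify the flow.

Flow area A = b·y = 2.05 × 1.39 = 2.849 m². Wetted perimeter P = b + 2y = 2.05 + 2×1.39 = 4.83 m.
Hydraulic radius R = A/P = 2.849/4.83 = 0.59 m.
V = (1/n) R^(2/3) √S = (1/0.015) × 0.59^(2/3) × √0.011 = 4.918 m/s. Hydraulic depth D_h = A/T = 2.849/2.05 = 1.39 m.
Froude number Fr = V/√(g·D_h) = 4.918/√(9.81×1.39) = 1.33, which is greater than 1, so the flow is supercritical.

supercritical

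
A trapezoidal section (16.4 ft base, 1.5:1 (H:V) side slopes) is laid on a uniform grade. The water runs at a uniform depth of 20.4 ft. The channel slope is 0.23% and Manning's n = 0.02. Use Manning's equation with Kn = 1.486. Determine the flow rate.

Q = 16500 ft³/s

With bottom width b = 16.4 ft and side slope z = 1.5: A = (b + zy)y = (16.4 + 1.5×20.4)×20.4 = 958.8 ft²; P = b + 2y√(1+z²) = 16.4 + 2×20.4×1.803 = 89.95 ft.
Hydraulic radius R = A/P = 958.8/89.95 = 10.66 ft.
Manning's equation: Q = (1.486/n) A R^(2/3) S^(1/2) = (1.486/0.02) × 958.8 × 10.66^(2/3) × 0.0023^(1/2) = 16500 ft³/s.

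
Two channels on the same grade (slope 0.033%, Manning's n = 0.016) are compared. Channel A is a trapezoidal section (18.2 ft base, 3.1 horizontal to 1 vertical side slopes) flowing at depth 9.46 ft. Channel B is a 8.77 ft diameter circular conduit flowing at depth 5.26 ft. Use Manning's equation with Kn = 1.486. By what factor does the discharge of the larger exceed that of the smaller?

20.8

Channel A: With bottom width b = 18.2 ft and side slope z = 3.1: A = (b + zy)y = (18.2 + 3.1×9.46)×9.46 = 449.6 ft²; P = b + 2y√(1+z²) = 18.2 + 2×9.46×3.257 = 79.83 ft. Hydraulic radius R = A/P = 449.6/79.83 = 5.632 ft. Q_A = (1.486/0.016)·449.6·5.632^(2/3)·√0.00033 = 2401 ft³/s.
Channel B: For a circular section of diameter D = 8.77 ft at depth y = 5.26 ft, the central angle is θ = 2 arccos(1 − 2y/D) = 3.543 rad. Then A = (D²/8)(θ − sin θ) = 37.83 ft² and P = Dθ/2 = 15.54 ft. Hydraulic radius R = A/P = 37.83/15.54 = 2.434 ft. Q_B = (1.486/0.016)·37.83·2.434^(2/3)·√0.00033 = 115.5 ft³/s.
The larger discharge is 2401 ft³/s and the smaller is 115.5 ft³/s; the ratio is 20.8.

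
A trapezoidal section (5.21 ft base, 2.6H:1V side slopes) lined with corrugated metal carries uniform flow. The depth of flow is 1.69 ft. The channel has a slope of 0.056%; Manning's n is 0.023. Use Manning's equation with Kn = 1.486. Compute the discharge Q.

With bottom width b = 5.21 ft and side slope z = 2.6: A = (b + zy)y = (5.21 + 2.6×1.69)×1.69 = 16.23 ft²; P = b + 2y√(1+z²) = 5.21 + 2×1.69×2.786 = 14.63 ft.
Hydraulic radius R = A/P = 16.23/14.63 = 1.11 ft.
Manning's equation: Q = (1.486/n) A R^(2/3) S^(1/2) = (1.486/0.023) × 16.23 × 1.11^(2/3) × 0.00056^(1/2) = 26.6 ft³/s.

Q = 26.6 ft³/s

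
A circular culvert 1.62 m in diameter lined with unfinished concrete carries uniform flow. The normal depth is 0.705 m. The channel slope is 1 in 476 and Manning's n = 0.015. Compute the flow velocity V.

V = 1.57 m/s

For a circular section of diameter D = 1.62 m at depth y = 0.705 m, the central angle is θ = 2 arccos(1 − 2y/D) = 2.882 rad. Then A = (D²/8)(θ − sin θ) = 0.861 m² and P = Dθ/2 = 2.334 m.
Hydraulic radius R = A/P = 0.861/2.334 = 0.3689 m.
From Manning's equation, V = (1/n) R^(2/3) S^(1/2) = (1/0.015) × 0.3689^(2/3) × 0.002101^(1/2) = 1.57 m/s.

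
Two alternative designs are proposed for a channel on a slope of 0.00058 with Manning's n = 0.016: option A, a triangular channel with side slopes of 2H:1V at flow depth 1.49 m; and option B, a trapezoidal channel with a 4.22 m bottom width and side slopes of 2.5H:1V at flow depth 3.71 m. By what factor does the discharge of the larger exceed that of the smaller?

24

Channel A: For a triangular section with side slope z = 2: A = zy² = 2×1.49² = 4.44 m²; P = 2y√(1+z²) = 2×1.49×2.236 = 6.663 m. Hydraulic radius R = A/P = 4.44/6.663 = 0.6663 m. Q_A = (1/0.016)·4.44·0.6663^(2/3)·√0.00058 = 5.099 m³/s.
Channel B: With bottom width b = 4.22 m and side slope z = 2.5: A = (b + zy)y = (4.22 + 2.5×3.71)×3.71 = 50.07 m²; P = b + 2y√(1+z²) = 4.22 + 2×3.71×2.693 = 24.2 m. Hydraulic radius R = A/P = 50.07/24.2 = 2.069 m. Q_B = (1/0.016)·50.07·2.069^(2/3)·√0.00058 = 122.4 m³/s.
The larger discharge is 122.4 m³/s and the smaller is 5.099 m³/s; the ratio is 24.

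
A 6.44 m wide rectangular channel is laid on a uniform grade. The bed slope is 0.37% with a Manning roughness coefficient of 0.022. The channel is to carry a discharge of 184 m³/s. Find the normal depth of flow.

Manning's equation rearranged: A R^(2/3) = nQ / (1·√S) = 0.022 × 184 / (√0.0037) = 66.55.
Try y = 7.99 m: A R^(2/3) = 89.53 — over.
Try y = 4.49 m: A R^(2/3) = 43.97 — short.
Try y = 6.25 m: A R^(2/3) = 66.53 — matches.

y_n = 6.25 m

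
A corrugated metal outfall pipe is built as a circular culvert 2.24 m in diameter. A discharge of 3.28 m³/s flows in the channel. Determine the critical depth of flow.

y_c = 0.833 m

At critical depth, Q² T / (g A³) = 1, i.e. A³/T = Q²/g = 3.28²/9.81 = 1.097.
At y = 0.969 m: A³/T = 1.963 — too large.
At y = 0.685 m: A³/T = 0.5158 — too small.
At y = 0.833 m: A³/T = 1.098 — ≈ 1.097.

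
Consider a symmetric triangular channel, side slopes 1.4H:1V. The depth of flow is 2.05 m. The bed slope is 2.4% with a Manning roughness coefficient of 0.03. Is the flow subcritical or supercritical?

supercritical

For a triangular section with side slope z = 1.4: A = zy² = 1.4×2.05² = 5.883 m²; P = 2y√(1+z²) = 2×2.05×1.72 = 7.054 m.
Hydraulic radius R = A/P = 5.883/7.054 = 0.8341 m.
V = (1/n) R^(2/3) √S = (1/0.03) × 0.8341^(2/3) × √0.024 = 4.576 m/s. Hydraulic depth D_h = A/T = 5.883/5.74 = 1.025 m.
Froude number Fr = V/√(g·D_h) = 4.576/√(9.81×1.025) = 1.44, which is greater than 1, so the flow is supercritical.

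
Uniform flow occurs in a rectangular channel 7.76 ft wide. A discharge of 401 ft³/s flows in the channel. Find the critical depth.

For a rectangular channel, critical depth y_c = (q²/g)^(1/3) where q = Q/b = 401/7.76 = 51.68 ft²/s.
So y_c = (51.68²/32.2)^(1/3) = 4.36 ft.

y_c = 4.36 ft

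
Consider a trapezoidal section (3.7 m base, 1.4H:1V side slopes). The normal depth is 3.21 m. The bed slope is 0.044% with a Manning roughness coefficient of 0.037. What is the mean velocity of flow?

With bottom width b = 3.7 m and side slope z = 1.4: A = (b + zy)y = (3.7 + 1.4×3.21)×3.21 = 26.3 m²; P = b + 2y√(1+z²) = 3.7 + 2×3.21×1.72 = 14.75 m.
Hydraulic radius R = A/P = 26.3/14.75 = 1.784 m.
From Manning's equation, V = (1/n) R^(2/3) S^(1/2) = (1/0.037) × 1.784^(2/3) × 0.00044^(1/2) = 0.834 m/s.

V = 0.834 m/s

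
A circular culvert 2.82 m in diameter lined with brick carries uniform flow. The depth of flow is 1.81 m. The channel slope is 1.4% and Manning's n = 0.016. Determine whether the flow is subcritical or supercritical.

supercritical

For a circular section of diameter D = 2.82 m at depth y = 1.81 m, the central angle is θ = 2 arccos(1 − 2y/D) = 3.717 rad. Then A = (D²/8)(θ − sin θ) = 4.236 m² and P = Dθ/2 = 5.241 m.
Hydraulic radius R = A/P = 4.236/5.241 = 0.8082 m.
V = (1/n) R^(2/3) √S = (1/0.016) × 0.8082^(2/3) × √0.014 = 6.416 m/s. Hydraulic depth D_h = A/T = 4.236/2.704 = 1.566 m.
Froude number Fr = V/√(g·D_h) = 6.416/√(9.81×1.566) = 1.64, which is greater than 1, so the flow is supercritical.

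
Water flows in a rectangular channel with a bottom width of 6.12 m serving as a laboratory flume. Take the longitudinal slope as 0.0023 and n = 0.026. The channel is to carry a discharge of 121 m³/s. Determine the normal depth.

y_n = 6.56 m

Manning's equation rearranged: A R^(2/3) = nQ / (1·√S) = 0.026 × 121 / (√0.0023) = 65.6.
At y = 7.92 m: A R^(2/3) = 82.17 — over.
At y = 6.56 m: A R^(2/3) = 65.56 — ≈ 65.6.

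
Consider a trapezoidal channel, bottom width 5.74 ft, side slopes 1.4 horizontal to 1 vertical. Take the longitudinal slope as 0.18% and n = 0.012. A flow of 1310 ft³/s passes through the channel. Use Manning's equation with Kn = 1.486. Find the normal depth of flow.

Manning's equation rearranged: A R^(2/3) = nQ / (1.486·√S) = 0.012 × 1310 / (1.486 × √0.0018) = 249.3.
At y = 7.63 ft: A R^(2/3) = 311.3 — over.
At y = 6.11 ft: A R^(2/3) = 192.1 — short.
At y = 6.89 ft: A R^(2/3) = 249 — ≈ 249.3.

y_n = 6.89 ft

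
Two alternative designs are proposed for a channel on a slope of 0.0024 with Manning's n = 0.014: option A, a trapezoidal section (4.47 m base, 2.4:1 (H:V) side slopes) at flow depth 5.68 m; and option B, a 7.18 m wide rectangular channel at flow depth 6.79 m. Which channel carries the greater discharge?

Channel A: With bottom width b = 4.47 m and side slope z = 2.4: A = (b + zy)y = (4.47 + 2.4×5.68)×5.68 = 102.8 m²; P = b + 2y√(1+z²) = 4.47 + 2×5.68×2.6 = 34.01 m. Hydraulic radius R = A/P = 102.8/34.01 = 3.024 m. Q_A = (1/0.014)·102.8·3.024^(2/3)·√0.0024 = 752.3 m³/s.
Channel B: Flow area A = b·y = 7.18 × 6.79 = 48.75 m². Wetted perimeter P = b + 2y = 7.18 + 2×6.79 = 20.76 m. Hydraulic radius R = A/P = 48.75/20.76 = 2.348 m. Q_B = (1/0.014)·48.75·2.348^(2/3)·√0.0024 = 301.4 m³/s.
Q_A = 752.3 m³/s vs Q_B = 301.4 m³/s, so channel A carries more.

channel A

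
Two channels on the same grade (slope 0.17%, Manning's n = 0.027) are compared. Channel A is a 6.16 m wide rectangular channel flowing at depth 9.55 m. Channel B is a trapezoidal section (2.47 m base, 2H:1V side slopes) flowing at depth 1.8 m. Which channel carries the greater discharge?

channel A

Channel A: Flow area A = b·y = 6.16 × 9.55 = 58.83 m². Wetted perimeter P = b + 2y = 6.16 + 2×9.55 = 25.26 m. Hydraulic radius R = A/P = 58.83/25.26 = 2.329 m. Q_A = (1/0.027)·58.83·2.329^(2/3)·√0.0017 = 157.8 m³/s.
Channel B: With bottom width b = 2.47 m and side slope z = 2: A = (b + zy)y = (2.47 + 2×1.8)×1.8 = 10.93 m²; P = b + 2y√(1+z²) = 2.47 + 2×1.8×2.236 = 10.52 m. Hydraulic radius R = A/P = 10.93/10.52 = 1.039 m. Q_B = (1/0.027)·10.93·1.039^(2/3)·√0.0017 = 17.11 m³/s.
Q_A = 157.8 m³/s vs Q_B = 17.11 m³/s, so channel A carries more.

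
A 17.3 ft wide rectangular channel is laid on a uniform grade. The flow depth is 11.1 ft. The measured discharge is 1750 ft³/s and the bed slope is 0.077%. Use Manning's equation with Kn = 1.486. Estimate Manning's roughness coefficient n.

Flow area A = b·y = 17.3 × 11.1 = 192 ft². Wetted perimeter P = b + 2y = 17.3 + 2×11.1 = 39.5 ft.
Hydraulic radius R = A/P = 192/39.5 = 4.862 ft.
Rearranging Manning's equation: n = (1.486/Q) A R^(2/3) S^(1/2) = (1.486/1750) × 192 × 4.862^(2/3) × √0.00077 = 0.013.

n = 0.013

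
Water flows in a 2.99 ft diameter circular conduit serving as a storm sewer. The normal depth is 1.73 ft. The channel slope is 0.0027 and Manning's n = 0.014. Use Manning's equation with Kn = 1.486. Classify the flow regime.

subcritical

For a circular section of diameter D = 2.99 ft at depth y = 1.73 ft, the central angle is θ = 2 arccos(1 − 2y/D) = 3.457 rad. Then A = (D²/8)(θ − sin θ) = 4.211 ft² and P = Dθ/2 = 5.169 ft.
Hydraulic radius R = A/P = 4.211/5.169 = 0.8146 ft.
V = (1.486/n) R^(2/3) √S = (1.486/0.014) × 0.8146^(2/3) × √0.0027 = 4.811 ft/s. Hydraulic depth D_h = A/T = 4.211/2.953 = 1.426 ft.
Froude number Fr = V/√(g·D_h) = 4.811/√(32.2×1.426) = 0.71, which is less than 1, so the flow is subcritical.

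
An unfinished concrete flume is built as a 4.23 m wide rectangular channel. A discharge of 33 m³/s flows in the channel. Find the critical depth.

y_c = 1.84 m

For a rectangular channel, critical depth y_c = (q²/g)^(1/3) where q = Q/b = 33/4.23 = 7.801 m²/s.
So y_c = (7.801²/9.81)^(1/3) = 1.84 m.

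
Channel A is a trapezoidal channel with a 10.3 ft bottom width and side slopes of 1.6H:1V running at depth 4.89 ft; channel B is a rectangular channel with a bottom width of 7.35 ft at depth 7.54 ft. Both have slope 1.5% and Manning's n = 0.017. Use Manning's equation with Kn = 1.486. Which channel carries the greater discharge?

Channel A: With bottom width b = 10.3 ft and side slope z = 1.6: A = (b + zy)y = (10.3 + 1.6×4.89)×4.89 = 88.63 ft²; P = b + 2y√(1+z²) = 10.3 + 2×4.89×1.887 = 28.75 ft. Hydraulic radius R = A/P = 88.63/28.75 = 3.082 ft. Q_A = (1.486/0.017)·88.63·3.082^(2/3)·√0.015 = 2010 ft³/s.
Channel B: Flow area A = b·y = 7.35 × 7.54 = 55.42 ft². Wetted perimeter P = b + 2y = 7.35 + 2×7.54 = 22.43 ft. Hydraulic radius R = A/P = 55.42/22.43 = 2.471 ft. Q_B = (1.486/0.017)·55.42·2.471^(2/3)·√0.015 = 1084 ft³/s.
Q_A = 2010 ft³/s vs Q_B = 1084 ft³/s, so channel A carries more.

channel A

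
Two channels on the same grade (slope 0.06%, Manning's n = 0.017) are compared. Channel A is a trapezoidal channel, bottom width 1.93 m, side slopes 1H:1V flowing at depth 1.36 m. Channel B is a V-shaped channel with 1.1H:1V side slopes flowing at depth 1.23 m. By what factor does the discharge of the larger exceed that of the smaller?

Channel A: With bottom width b = 1.93 m and side slope z = 1: A = (b + zy)y = (1.93 + 1×1.36)×1.36 = 4.474 m²; P = b + 2y√(1+z²) = 1.93 + 2×1.36×1.414 = 5.777 m. Hydraulic radius R = A/P = 4.474/5.777 = 0.7746 m. Q_A = (1/0.017)·4.474·0.7746^(2/3)·√0.0006 = 5.438 m³/s.
Channel B: For a triangular section with side slope z = 1.1: A = zy² = 1.1×1.23² = 1.664 m²; P = 2y√(1+z²) = 2×1.23×1.487 = 3.657 m. Hydraulic radius R = A/P = 1.664/3.657 = 0.4551 m. Q_B = (1/0.017)·1.664·0.4551^(2/3)·√0.0006 = 1.419 m³/s.
The larger discharge is 5.438 m³/s and the smaller is 1.419 m³/s; the ratio is 3.83.

3.83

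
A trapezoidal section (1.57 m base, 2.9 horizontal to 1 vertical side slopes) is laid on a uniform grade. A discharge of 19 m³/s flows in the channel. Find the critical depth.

y_c = 1.3 m

At critical depth, Q² T / (g A³) = 1, i.e. A³/T = Q²/g = 19²/9.81 = 36.8.
At y = 0.986 m: A³/T = 11.43 — low.
At y = 1.3 m: A³/T = 36.72 — close enough.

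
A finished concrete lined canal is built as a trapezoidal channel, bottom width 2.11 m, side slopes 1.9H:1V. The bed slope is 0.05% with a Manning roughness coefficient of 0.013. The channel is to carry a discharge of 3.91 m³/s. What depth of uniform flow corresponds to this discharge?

Manning's equation rearranged: A R^(2/3) = nQ / (1·√S) = 0.013 × 3.91 / (√0.0005) = 2.273.
Trying y = 1.08 m: A R^(2/3) = 3.429 — too large.
Trying y = 0.633 m: A R^(2/3) = 1.203 — too small.
Trying y = 0.88 m: A R^(2/3) = 2.275 — ≈ 2.273.

y_n = 0.88 m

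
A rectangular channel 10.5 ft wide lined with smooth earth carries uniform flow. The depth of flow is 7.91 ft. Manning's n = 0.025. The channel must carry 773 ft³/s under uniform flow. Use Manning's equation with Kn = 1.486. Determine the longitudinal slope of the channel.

Flow area A = b·y = 10.5 × 7.91 = 83.06 ft². Wetted perimeter P = b + 2y = 10.5 + 2×7.91 = 26.32 ft.
Hydraulic radius R = A/P = 83.06/26.32 = 3.156 ft.
From Manning's equation, S = [nQ / (1.486 A R^(2/3))]² = [0.025 × 773 / (1.486 × 83.06 × 3.156^(2/3))]² = 0.0053.

S = 0.0053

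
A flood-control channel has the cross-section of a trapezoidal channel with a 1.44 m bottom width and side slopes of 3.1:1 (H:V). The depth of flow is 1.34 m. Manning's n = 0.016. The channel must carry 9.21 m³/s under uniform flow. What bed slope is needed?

With bottom width b = 1.44 m and side slope z = 3.1: A = (b + zy)y = (1.44 + 3.1×1.34)×1.34 = 7.496 m²; P = b + 2y√(1+z²) = 1.44 + 2×1.34×3.257 = 10.17 m.
Hydraulic radius R = A/P = 7.496/10.17 = 0.7371 m.
From Manning's equation, S = [nQ / (1 A R^(2/3))]² = [0.016 × 9.21 / (1 × 7.496 × 0.7371^(2/3))]² = 0.00058.

S = 0.00058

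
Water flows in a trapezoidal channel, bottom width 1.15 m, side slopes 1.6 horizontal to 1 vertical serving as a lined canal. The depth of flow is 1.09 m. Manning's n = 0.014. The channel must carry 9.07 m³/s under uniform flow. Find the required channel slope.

S = 0.00321

With bottom width b = 1.15 m and side slope z = 1.6: A = (b + zy)y = (1.15 + 1.6×1.09)×1.09 = 3.154 m²; P = b + 2y√(1+z²) = 1.15 + 2×1.09×1.887 = 5.263 m.
Hydraulic radius R = A/P = 3.154/5.263 = 0.5993 m.
From Manning's equation, S = [nQ / (1 A R^(2/3))]² = [0.014 × 9.07 / (1 × 3.154 × 0.5993^(2/3))]² = 0.00321.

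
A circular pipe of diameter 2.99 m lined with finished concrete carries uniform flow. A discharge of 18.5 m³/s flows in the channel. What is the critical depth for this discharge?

y_c = 1.88 m

At critical depth, Q² T / (g A³) = 1, i.e. A³/T = Q²/g = 18.5²/9.81 = 34.89.
Trying y = 1.68 m: A³/T = 22.6 — short.
Trying y = 2.37 m: A³/T = 87.71 — over.
Trying y = 1.88 m: A³/T = 34.78 — close enough.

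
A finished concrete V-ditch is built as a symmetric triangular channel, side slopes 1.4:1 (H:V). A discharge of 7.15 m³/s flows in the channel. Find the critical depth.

At critical depth, Q² T / (g A³) = 1, i.e. A³/T = Q²/g = 7.15²/9.81 = 5.211.
At y = 1.14 m: A³/T = 1.887 — low.
At y = 1.68 m: A³/T = 13.12 — high.
At y = 1.4 m: A³/T = 5.271 — ≈ 5.211.

y_c = 1.4 m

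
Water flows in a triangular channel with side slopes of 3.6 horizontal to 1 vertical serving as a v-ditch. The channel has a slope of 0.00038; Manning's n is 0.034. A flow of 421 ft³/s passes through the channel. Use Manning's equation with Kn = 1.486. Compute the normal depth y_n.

Manning's equation rearranged: A R^(2/3) = nQ / (1.486·√S) = 0.034 × 421 / (1.486 × √0.00038) = 494.1.
Trying y = 5.51 ft: A R^(2/3) = 209.5 — short.
Trying y = 9.64 ft: A R^(2/3) = 931.2 — over.
Trying y = 7.6 ft: A R^(2/3) = 494 — close enough.

y_n = 7.6 ft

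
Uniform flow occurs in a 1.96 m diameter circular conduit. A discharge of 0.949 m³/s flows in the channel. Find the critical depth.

At critical depth, Q² T / (g A³) = 1, i.e. A³/T = Q²/g = 0.949²/9.81 = 0.0918.
Trying y = 0.35 m: A³/T = 0.03242 — short.
Trying y = 0.457 m: A³/T = 0.09212 — close enough.

y_c = 0.457 m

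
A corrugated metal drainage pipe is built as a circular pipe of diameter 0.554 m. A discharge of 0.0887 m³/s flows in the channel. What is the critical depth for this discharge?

y_c = 0.194 m

At critical depth, Q² T / (g A³) = 1, i.e. A³/T = Q²/g = 0.0887²/9.81 = 0.000802.
Trying y = 0.148 m: A³/T = 0.0002824 — low.
Trying y = 0.194 m: A³/T = 0.0008059 — matches.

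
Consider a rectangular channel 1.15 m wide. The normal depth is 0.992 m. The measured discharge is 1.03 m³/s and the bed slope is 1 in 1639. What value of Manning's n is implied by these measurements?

n = 0.0139

Flow area A = b·y = 1.15 × 0.992 = 1.141 m². Wetted perimeter P = b + 2y = 1.15 + 2×0.992 = 3.134 m.
Hydraulic radius R = A/P = 1.141/3.134 = 0.364 m.
Rearranging Manning's equation: n = (1/Q) A R^(2/3) S^(1/2) = (1/1.03) × 1.141 × 0.364^(2/3) × √0.0006101 = 0.0139.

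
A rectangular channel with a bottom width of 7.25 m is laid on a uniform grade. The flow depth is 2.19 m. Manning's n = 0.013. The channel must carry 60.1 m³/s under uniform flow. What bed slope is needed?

S = 0.0016

Flow area A = b·y = 7.25 × 2.19 = 15.88 m². Wetted perimeter P = b + 2y = 7.25 + 2×2.19 = 11.63 m.
Hydraulic radius R = A/P = 15.88/11.63 = 1.365 m.
From Manning's equation, S = [nQ / (1 A R^(2/3))]² = [0.013 × 60.1 / (1 × 15.88 × 1.365^(2/3))]² = 0.0016.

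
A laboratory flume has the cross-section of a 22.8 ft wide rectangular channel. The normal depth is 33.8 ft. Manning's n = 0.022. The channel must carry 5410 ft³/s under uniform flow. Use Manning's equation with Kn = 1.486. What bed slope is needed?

Flow area A = b·y = 22.8 × 33.8 = 770.6 ft². Wetted perimeter P = b + 2y = 22.8 + 2×33.8 = 90.4 ft.
Hydraulic radius R = A/P = 770.6/90.4 = 8.525 ft.
From Manning's equation, S = [nQ / (1.486 A R^(2/3))]² = [0.022 × 5410 / (1.486 × 770.6 × 8.525^(2/3))]² = 0.00062.

S = 0.00062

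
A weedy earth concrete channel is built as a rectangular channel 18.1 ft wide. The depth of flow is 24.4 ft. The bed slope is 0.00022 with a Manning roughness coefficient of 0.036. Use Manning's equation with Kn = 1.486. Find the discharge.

Q = 952 ft³/s

Flow area A = b·y = 18.1 × 24.4 = 441.6 ft². Wetted perimeter P = b + 2y = 18.1 + 2×24.4 = 66.9 ft.
Hydraulic radius R = A/P = 441.6/66.9 = 6.601 ft.
Manning's equation: Q = (1.486/n) A R^(2/3) S^(1/2) = (1.486/0.036) × 441.6 × 6.601^(2/3) × 0.00022^(1/2) = 952 ft³/s.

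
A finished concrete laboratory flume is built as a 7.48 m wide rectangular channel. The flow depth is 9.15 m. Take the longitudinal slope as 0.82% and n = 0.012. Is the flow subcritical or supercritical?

supercritical

Flow area A = b·y = 7.48 × 9.15 = 68.44 m². Wetted perimeter P = b + 2y = 7.48 + 2×9.15 = 25.78 m.
Hydraulic radius R = A/P = 68.44/25.78 = 2.655 m.
V = (1/n) R^(2/3) √S = (1/0.012) × 2.655^(2/3) × √0.0082 = 14.47 m/s. Hydraulic depth D_h = A/T = 68.44/7.48 = 9.15 m.
Froude number Fr = V/√(g·D_h) = 14.47/√(9.81×9.15) = 1.53, which is greater than 1, so the flow is supercritical.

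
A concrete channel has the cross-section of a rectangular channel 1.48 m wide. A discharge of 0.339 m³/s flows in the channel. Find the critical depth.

y_c = 0.175 m

For a rectangular channel, critical depth y_c = (q²/g)^(1/3) where q = Q/b = 0.339/1.48 = 0.2291 m²/s.
So y_c = (0.2291²/9.81)^(1/3) = 0.175 m.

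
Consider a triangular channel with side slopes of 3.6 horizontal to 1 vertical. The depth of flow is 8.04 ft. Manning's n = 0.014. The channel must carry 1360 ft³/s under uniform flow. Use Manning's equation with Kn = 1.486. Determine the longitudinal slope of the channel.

For a triangular section with side slope z = 3.6: A = zy² = 3.6×8.04² = 232.7 ft²; P = 2y√(1+z²) = 2×8.04×3.736 = 60.08 ft.
Hydraulic radius R = A/P = 232.7/60.08 = 3.873 ft.
From Manning's equation, S = [nQ / (1.486 A R^(2/3))]² = [0.014 × 1360 / (1.486 × 232.7 × 3.873^(2/3))]² = 0.000498.

S = 0.000498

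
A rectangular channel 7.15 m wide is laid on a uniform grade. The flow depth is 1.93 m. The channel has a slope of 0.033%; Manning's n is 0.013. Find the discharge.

Flow area A = b·y = 7.15 × 1.93 = 13.8 m². Wetted perimeter P = b + 2y = 7.15 + 2×1.93 = 11.01 m.
Hydraulic radius R = A/P = 13.8/11.01 = 1.253 m.
Manning's equation: Q = (1/n) A R^(2/3) S^(1/2) = (1/0.013) × 13.8 × 1.253^(2/3) × 0.00033^(1/2) = 22.4 m³/s.

Q = 22.4 m³/s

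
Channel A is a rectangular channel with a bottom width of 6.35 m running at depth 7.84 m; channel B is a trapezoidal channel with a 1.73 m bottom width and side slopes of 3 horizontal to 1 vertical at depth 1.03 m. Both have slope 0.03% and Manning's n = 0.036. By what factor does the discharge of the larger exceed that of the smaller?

Channel A: Flow area A = b·y = 6.35 × 7.84 = 49.78 m². Wetted perimeter P = b + 2y = 6.35 + 2×7.84 = 22.03 m. Hydraulic radius R = A/P = 49.78/22.03 = 2.26 m. Q_A = (1/0.036)·49.78·2.26^(2/3)·√0.0003 = 41.25 m³/s.
Channel B: With bottom width b = 1.73 m and side slope z = 3: A = (b + zy)y = (1.73 + 3×1.03)×1.03 = 4.965 m²; P = b + 2y√(1+z²) = 1.73 + 2×1.03×3.162 = 8.244 m. Hydraulic radius R = A/P = 4.965/8.244 = 0.6022 m. Q_B = (1/0.036)·4.965·0.6022^(2/3)·√0.0003 = 1.703 m³/s.
The larger discharge is 41.25 m³/s and the smaller is 1.703 m³/s; the ratio is 24.2.

24.2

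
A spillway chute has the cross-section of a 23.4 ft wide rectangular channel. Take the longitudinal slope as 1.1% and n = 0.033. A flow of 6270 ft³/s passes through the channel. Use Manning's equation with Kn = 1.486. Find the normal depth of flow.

Manning's equation rearranged: A R^(2/3) = nQ / (1.486·√S) = 0.033 × 6270 / (1.486 × √0.011) = 1328.
Try y = 17.8 ft: A R^(2/3) = 1533 — too large.
Try y = 12.6 ft: A R^(2/3) = 980.7 — too small.
Try y = 15.9 ft: A R^(2/3) = 1328 — close enough.

y_n = 15.9 ft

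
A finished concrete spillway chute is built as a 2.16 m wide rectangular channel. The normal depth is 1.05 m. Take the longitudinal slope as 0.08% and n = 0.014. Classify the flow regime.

Flow area A = b·y = 2.16 × 1.05 = 2.268 m². Wetted perimeter P = b + 2y = 2.16 + 2×1.05 = 4.26 m.
Hydraulic radius R = A/P = 2.268/4.26 = 0.5324 m.
V = (1/n) R^(2/3) √S = (1/0.014) × 0.5324^(2/3) × √0.0008 = 1.327 m/s. Hydraulic depth D_h = A/T = 2.268/2.16 = 1.05 m.
Froude number Fr = V/√(g·D_h) = 1.327/√(9.81×1.05) = 0.414, which is less than 1, so the flow is subcritical.

subcritical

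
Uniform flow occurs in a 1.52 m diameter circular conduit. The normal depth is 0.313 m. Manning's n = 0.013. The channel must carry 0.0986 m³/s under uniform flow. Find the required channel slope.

For a circular section of diameter D = 1.52 m at depth y = 0.313 m, the central angle is θ = 2 arccos(1 − 2y/D) = 1.884 rad. Then A = (D²/8)(θ − sin θ) = 0.2694 m² and P = Dθ/2 = 1.432 m.
Hydraulic radius R = A/P = 0.2694/1.432 = 0.1881 m.
From Manning's equation, S = [nQ / (1 A R^(2/3))]² = [0.013 × 0.0986 / (1 × 0.2694 × 0.1881^(2/3))]² = 0.00021.

S = 0.00021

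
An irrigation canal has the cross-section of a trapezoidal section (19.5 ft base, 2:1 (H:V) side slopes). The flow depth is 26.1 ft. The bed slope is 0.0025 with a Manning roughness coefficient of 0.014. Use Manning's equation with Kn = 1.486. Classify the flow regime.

With bottom width b = 19.5 ft and side slope z = 2: A = (b + zy)y = (19.5 + 2×26.1)×26.1 = 1871 ft²; P = b + 2y√(1+z²) = 19.5 + 2×26.1×2.236 = 136.2 ft.
Hydraulic radius R = A/P = 1871/136.2 = 13.74 ft.
V = (1.486/n) R^(2/3) √S = (1.486/0.014) × 13.74^(2/3) × √0.0025 = 30.44 ft/s. Hydraulic depth D_h = A/T = 1871/123.9 = 15.1 ft.
Froude number Fr = V/√(g·D_h) = 30.44/√(32.2×15.1) = 1.38, which is greater than 1, so the flow is supercritical.

supercritical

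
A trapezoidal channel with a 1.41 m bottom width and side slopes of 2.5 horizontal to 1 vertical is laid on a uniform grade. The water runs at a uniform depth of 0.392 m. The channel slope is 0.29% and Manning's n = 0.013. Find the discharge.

Q = 1.61 m³/s

With bottom width b = 1.41 m and side slope z = 2.5: A = (b + zy)y = (1.41 + 2.5×0.392)×0.392 = 0.9369 m²; P = b + 2y√(1+z²) = 1.41 + 2×0.392×2.693 = 3.521 m.
Hydraulic radius R = A/P = 0.9369/3.521 = 0.2661 m.
Manning's equation: Q = (1/n) A R^(2/3) S^(1/2) = (1/0.013) × 0.9369 × 0.2661^(2/3) × 0.0029^(1/2) = 1.61 m³/s.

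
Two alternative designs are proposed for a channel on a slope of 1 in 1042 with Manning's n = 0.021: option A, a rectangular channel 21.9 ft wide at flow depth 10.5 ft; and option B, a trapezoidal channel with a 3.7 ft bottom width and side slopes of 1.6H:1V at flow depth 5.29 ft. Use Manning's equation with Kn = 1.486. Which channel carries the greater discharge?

Channel A: Flow area A = b·y = 21.9 × 10.5 = 229.9 ft². Wetted perimeter P = b + 2y = 21.9 + 2×10.5 = 42.9 ft. Hydraulic radius R = A/P = 229.9/42.9 = 5.36 ft. Q_A = (1.486/0.021)·229.9·5.36^(2/3)·√0.0009597 = 1544 ft³/s.
Channel B: With bottom width b = 3.7 ft and side slope z = 1.6: A = (b + zy)y = (3.7 + 1.6×5.29)×5.29 = 64.35 ft²; P = b + 2y√(1+z²) = 3.7 + 2×5.29×1.887 = 23.66 ft. Hydraulic radius R = A/P = 64.35/23.66 = 2.719 ft. Q_B = (1.486/0.021)·64.35·2.719^(2/3)·√0.0009597 = 274.8 ft³/s.
Q_A = 1544 ft³/s vs Q_B = 274.8 ft³/s, so channel A carries more.

channel A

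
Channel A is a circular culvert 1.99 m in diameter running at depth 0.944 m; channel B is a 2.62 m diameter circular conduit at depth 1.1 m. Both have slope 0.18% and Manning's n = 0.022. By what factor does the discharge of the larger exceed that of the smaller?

Channel A: For a circular section of diameter D = 1.99 m at depth y = 0.944 m, the central angle is θ = 2 arccos(1 − 2y/D) = 3.039 rad. Then A = (D²/8)(θ − sin θ) = 1.454 m² and P = Dθ/2 = 3.024 m. Hydraulic radius R = A/P = 1.454/3.024 = 0.4807 m. Q_A = (1/0.022)·1.454·0.4807^(2/3)·√0.0018 = 1.72 m³/s.
Channel B: For a circular section of diameter D = 2.62 m at depth y = 1.1 m, the central angle is θ = 2 arccos(1 − 2y/D) = 2.82 rad. Then A = (D²/8)(θ − sin θ) = 2.148 m² and P = Dθ/2 = 3.694 m. Hydraulic radius R = A/P = 2.148/3.694 = 0.5815 m. Q_B = (1/0.022)·2.148·0.5815^(2/3)·√0.0018 = 2.886 m³/s.
The larger discharge is 2.886 m³/s and the smaller is 1.72 m³/s; the ratio is 1.68.

1.68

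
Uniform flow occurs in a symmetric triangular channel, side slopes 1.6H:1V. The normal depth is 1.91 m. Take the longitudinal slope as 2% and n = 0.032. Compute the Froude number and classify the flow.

For a triangular section with side slope z = 1.6: A = zy² = 1.6×1.91² = 5.837 m²; P = 2y√(1+z²) = 2×1.91×1.887 = 7.208 m.
Hydraulic radius R = A/P = 5.837/7.208 = 0.8098 m.
V = (1/n) R^(2/3) √S = (1/0.032) × 0.8098^(2/3) × √0.02 = 3.84 m/s. Hydraulic depth D_h = A/T = 5.837/6.112 = 0.955 m.
Froude number Fr = V/√(g·D_h) = 3.84/√(9.81×0.955) = 1.25, which is greater than 1, so the flow is supercritical.

supercritical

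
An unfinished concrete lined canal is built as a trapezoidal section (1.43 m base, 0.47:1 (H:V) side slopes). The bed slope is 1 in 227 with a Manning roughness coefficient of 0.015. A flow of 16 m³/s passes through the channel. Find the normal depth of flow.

Manning's equation rearranged: A R^(2/3) = nQ / (1·√S) = 0.015 × 16 / (√0.004405) = 3.616.
At y = 2.23 m: A R^(2/3) = 5.033 — over.
At y = 1.5 m: A R^(2/3) = 2.464 — short.
At y = 1.86 m: A R^(2/3) = 3.612 — close enough.

y_n = 1.86 m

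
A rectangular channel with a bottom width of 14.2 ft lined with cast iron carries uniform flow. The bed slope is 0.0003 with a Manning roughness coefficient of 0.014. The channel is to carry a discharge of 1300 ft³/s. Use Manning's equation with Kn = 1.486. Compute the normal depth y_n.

y_n = 17 ft

Manning's equation rearranged: A R^(2/3) = nQ / (1.486·√S) = 0.014 × 1300 / (1.486 × √0.0003) = 707.1.
At y = 18.8 ft: A R^(2/3) = 796.5 — high.
At y = 12.3 ft: A R^(2/3) = 476.2 — low.
At y = 17 ft: A R^(2/3) = 706.6 — matches.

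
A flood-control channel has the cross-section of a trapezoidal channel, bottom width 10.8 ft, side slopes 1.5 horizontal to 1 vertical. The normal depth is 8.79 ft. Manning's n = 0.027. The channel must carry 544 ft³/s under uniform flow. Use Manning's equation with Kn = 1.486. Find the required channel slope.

With bottom width b = 10.8 ft and side slope z = 1.5: A = (b + zy)y = (10.8 + 1.5×8.79)×8.79 = 210.8 ft²; P = b + 2y√(1+z²) = 10.8 + 2×8.79×1.803 = 42.49 ft.
Hydraulic radius R = A/P = 210.8/42.49 = 4.962 ft.
From Manning's equation, S = [nQ / (1.486 A R^(2/3))]² = [0.027 × 544 / (1.486 × 210.8 × 4.962^(2/3))]² = 0.00026.

S = 0.00026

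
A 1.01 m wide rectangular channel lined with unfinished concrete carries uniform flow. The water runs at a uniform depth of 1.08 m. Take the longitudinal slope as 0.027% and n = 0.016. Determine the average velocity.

Flow area A = b·y = 1.01 × 1.08 = 1.091 m². Wetted perimeter P = b + 2y = 1.01 + 2×1.08 = 3.17 m.
Hydraulic radius R = A/P = 1.091/3.17 = 0.3441 m.
From Manning's equation, V = (1/n) R^(2/3) S^(1/2) = (1/0.016) × 0.3441^(2/3) × 0.00027^(1/2) = 0.504 m/s.

V = 0.504 m/s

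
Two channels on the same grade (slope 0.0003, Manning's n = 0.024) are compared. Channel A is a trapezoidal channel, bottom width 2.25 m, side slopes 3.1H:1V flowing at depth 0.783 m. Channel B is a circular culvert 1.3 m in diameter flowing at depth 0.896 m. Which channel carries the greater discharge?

Channel A: With bottom width b = 2.25 m and side slope z = 3.1: A = (b + zy)y = (2.25 + 3.1×0.783)×0.783 = 3.662 m²; P = b + 2y√(1+z²) = 2.25 + 2×0.783×3.257 = 7.351 m. Hydraulic radius R = A/P = 3.662/7.351 = 0.4982 m. Q_A = (1/0.024)·3.662·0.4982^(2/3)·√0.0003 = 1.661 m³/s.
Channel B: For a circular section of diameter D = 1.3 m at depth y = 0.896 m, the central angle is θ = 2 arccos(1 − 2y/D) = 3.918 rad. Then A = (D²/8)(θ − sin θ) = 0.9757 m² and P = Dθ/2 = 2.547 m. Hydraulic radius R = A/P = 0.9757/2.547 = 0.3831 m. Q_B = (1/0.024)·0.9757·0.3831^(2/3)·√0.0003 = 0.3714 m³/s.
Q_A = 1.661 m³/s vs Q_B = 0.3714 m³/s, so channel A carries more.

channel A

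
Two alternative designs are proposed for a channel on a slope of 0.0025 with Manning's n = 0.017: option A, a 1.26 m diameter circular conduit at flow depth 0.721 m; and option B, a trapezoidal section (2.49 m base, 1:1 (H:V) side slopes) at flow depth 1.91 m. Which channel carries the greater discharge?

channel B

Channel A: For a circular section of diameter D = 1.26 m at depth y = 0.721 m, the central angle is θ = 2 arccos(1 − 2y/D) = 3.431 rad. Then A = (D²/8)(θ − sin θ) = 0.7377 m² and P = Dθ/2 = 2.162 m. Hydraulic radius R = A/P = 0.7377/2.162 = 0.3412 m. Q_A = (1/0.017)·0.7377·0.3412^(2/3)·√0.0025 = 1.06 m³/s.
Channel B: With bottom width b = 2.49 m and side slope z = 1: A = (b + zy)y = (2.49 + 1×1.91)×1.91 = 8.404 m²; P = b + 2y√(1+z²) = 2.49 + 2×1.91×1.414 = 7.892 m. Hydraulic radius R = A/P = 8.404/7.892 = 1.065 m. Q_B = (1/0.017)·8.404·1.065^(2/3)·√0.0025 = 25.77 m³/s.
Q_A = 1.06 m³/s vs Q_B = 25.77 m³/s, so channel B carries more.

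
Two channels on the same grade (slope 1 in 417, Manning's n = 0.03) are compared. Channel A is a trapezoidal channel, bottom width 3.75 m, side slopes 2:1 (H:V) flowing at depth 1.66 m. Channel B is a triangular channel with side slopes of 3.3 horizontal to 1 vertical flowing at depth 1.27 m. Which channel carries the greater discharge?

channel A

Channel A: With bottom width b = 3.75 m and side slope z = 2: A = (b + zy)y = (3.75 + 2×1.66)×1.66 = 11.74 m²; P = b + 2y√(1+z²) = 3.75 + 2×1.66×2.236 = 11.17 m. Hydraulic radius R = A/P = 11.74/11.17 = 1.05 m. Q_A = (1/0.03)·11.74·1.05^(2/3)·√0.002398 = 19.8 m³/s.
Channel B: For a triangular section with side slope z = 3.3: A = zy² = 3.3×1.27² = 5.323 m²; P = 2y√(1+z²) = 2×1.27×3.448 = 8.758 m. Hydraulic radius R = A/P = 5.323/8.758 = 0.6077 m. Q_B = (1/0.03)·5.323·0.6077^(2/3)·√0.002398 = 6.233 m³/s.
Q_A = 19.8 m³/s vs Q_B = 6.233 m³/s, so channel A carries more.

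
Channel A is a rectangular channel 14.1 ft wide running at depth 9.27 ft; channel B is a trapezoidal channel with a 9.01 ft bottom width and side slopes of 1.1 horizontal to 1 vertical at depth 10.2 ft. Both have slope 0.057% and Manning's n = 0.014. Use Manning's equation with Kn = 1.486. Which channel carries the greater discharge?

Channel A: Flow area A = b·y = 14.1 × 9.27 = 130.7 ft². Wetted perimeter P = b + 2y = 14.1 + 2×9.27 = 32.64 ft. Hydraulic radius R = A/P = 130.7/32.64 = 4.005 ft. Q_A = (1.486/0.014)·130.7·4.005^(2/3)·√0.00057 = 835.3 ft³/s.
Channel B: With bottom width b = 9.01 ft and side slope z = 1.1: A = (b + zy)y = (9.01 + 1.1×10.2)×10.2 = 206.3 ft²; P = b + 2y√(1+z²) = 9.01 + 2×10.2×1.487 = 39.34 ft. Hydraulic radius R = A/P = 206.3/39.34 = 5.246 ft. Q_B = (1.486/0.014)·206.3·5.246^(2/3)·√0.00057 = 1579 ft³/s.
Q_A = 835.3 ft³/s vs Q_B = 1579 ft³/s, so channel B carries more.

channel B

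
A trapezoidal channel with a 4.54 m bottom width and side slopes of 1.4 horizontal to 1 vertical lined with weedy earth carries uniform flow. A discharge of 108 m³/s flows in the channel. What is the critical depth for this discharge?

At critical depth, Q² T / (g A³) = 1, i.e. A³/T = Q²/g = 108²/9.81 = 1189.
Trying y = 2.25 m: A³/T = 477.9 — low.
Trying y = 3.66 m: A³/T = 2992 — high.
Trying y = 2.88 m: A³/T = 1194 — ≈ 1189.

y_c = 2.88 m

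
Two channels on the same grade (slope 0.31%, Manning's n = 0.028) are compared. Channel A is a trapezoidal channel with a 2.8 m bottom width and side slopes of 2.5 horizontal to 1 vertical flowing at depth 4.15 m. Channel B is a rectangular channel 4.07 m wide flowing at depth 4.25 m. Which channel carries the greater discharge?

channel A

Channel A: With bottom width b = 2.8 m and side slope z = 2.5: A = (b + zy)y = (2.8 + 2.5×4.15)×4.15 = 54.68 m²; P = b + 2y√(1+z²) = 2.8 + 2×4.15×2.693 = 25.15 m. Hydraulic radius R = A/P = 54.68/25.15 = 2.174 m. Q_A = (1/0.028)·54.68·2.174^(2/3)·√0.0031 = 182.5 m³/s.
Channel B: Flow area A = b·y = 4.07 × 4.25 = 17.3 m². Wetted perimeter P = b + 2y = 4.07 + 2×4.25 = 12.57 m. Hydraulic radius R = A/P = 17.3/12.57 = 1.376 m. Q_B = (1/0.028)·17.3·1.376^(2/3)·√0.0031 = 42.55 m³/s.
Q_A = 182.5 m³/s vs Q_B = 42.55 m³/s, so channel A carries more.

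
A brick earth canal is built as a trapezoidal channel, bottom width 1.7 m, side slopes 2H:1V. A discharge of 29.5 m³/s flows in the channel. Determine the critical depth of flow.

At critical depth, Q² T / (g A³) = 1, i.e. A³/T = Q²/g = 29.5²/9.81 = 88.71.
Try y = 1.35 m: A³/T = 29.52 — too small.
Try y = 2.11 m: A³/T = 192.2 — too large.
Try y = 1.76 m: A³/T = 88.72 — close enough.

y_c = 1.76 m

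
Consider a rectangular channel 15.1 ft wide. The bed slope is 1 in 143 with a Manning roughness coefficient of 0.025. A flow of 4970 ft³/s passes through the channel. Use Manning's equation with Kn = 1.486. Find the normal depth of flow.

y_n = 21.1 ft

Manning's equation rearranged: A R^(2/3) = nQ / (1.486·√S) = 0.025 × 4970 / (1.486 × √0.006993) = 999.9.
Trying y = 18.5 ft: A R^(2/3) = 855.8 — low.
Trying y = 23.9 ft: A R^(2/3) = 1157 — high.
Trying y = 21.1 ft: A R^(2/3) = 1000 — close enough.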